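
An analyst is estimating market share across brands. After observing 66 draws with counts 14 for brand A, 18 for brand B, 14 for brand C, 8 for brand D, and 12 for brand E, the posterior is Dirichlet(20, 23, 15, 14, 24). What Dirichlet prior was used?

For a Dirichlet(α) prior with multinomial counts c, the posterior is Dirichlet(α + c) componentwise.
Subtract each count from the matching posterior parameter: 20−14=6, 23−18=5, 15−14=1, 14−8=6, 24−12=12.

Dirichlet(6, 5, 1, 6, 12)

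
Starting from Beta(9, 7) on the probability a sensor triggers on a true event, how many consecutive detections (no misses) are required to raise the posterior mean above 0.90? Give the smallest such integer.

k = 55

After k detections and 0 misses the posterior is Beta(9+k, 7), with mean (9+k)/(9+7+k).
Set (9+k)/(16+k) > 0.90 and solve: k > (0.90·16 − 9)/(1 − 0.90) = 54.000.
The smallest integer exceeding 54.000 is 55, and checking k=55: (64)/(71) = 0.9014 > 0.90.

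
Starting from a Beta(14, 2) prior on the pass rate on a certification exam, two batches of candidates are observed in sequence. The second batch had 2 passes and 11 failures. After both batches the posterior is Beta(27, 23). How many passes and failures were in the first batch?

11 passes and 10 failures

Sequential conjugate updates are equivalent to a single update on the pooled data, so total successes = posterior α − prior α and total failures = posterior β − prior β.
Total across both batches: 27−14=13 passes, 23−2=21 failures.
Subtract the second batch: 13−2=11 passes and 21−11=10 failures.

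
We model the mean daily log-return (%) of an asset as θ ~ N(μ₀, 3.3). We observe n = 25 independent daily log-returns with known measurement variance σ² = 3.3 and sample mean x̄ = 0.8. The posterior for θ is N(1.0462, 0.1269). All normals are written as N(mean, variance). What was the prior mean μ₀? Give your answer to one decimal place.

μ₀ = 7.2

The posterior mean is a precision-weighted average: μ_n = (τ₀μ₀ + τ_data·x̄)/(τ₀+τ_data), with τ₀=1/σ₀² and τ_data=n/σ².
Here τ₀ = 1/3.3 = 0.303030 and τ_data = 25/3.3 = 7.575758, so τ_n = 7.878788.
Rearranging for μ₀: μ₀ = (μ_n·τ_n − τ_data·x̄)/τ₀ = (1.0462·7.878788 − 7.575758·0.8) / 0.303030 = 2.182182/0.303030 ≈ 7.2.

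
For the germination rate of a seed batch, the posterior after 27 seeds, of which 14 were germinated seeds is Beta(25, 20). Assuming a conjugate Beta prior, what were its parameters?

Beta is conjugate to the binomial likelihood: posterior = Beta(a+s, b+f).
Subtract the data counts: 25−14=11, 20−13=7.

Beta(11, 7)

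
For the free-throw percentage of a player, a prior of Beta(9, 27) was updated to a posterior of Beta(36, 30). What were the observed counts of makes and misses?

27 makes and 3 misses

A Beta(a, b) prior with s successes and f failures in binomial data gives a Beta(a+s, b+f) posterior.
So s = 36 − 9 = 27 and f = 30 − 27 = 3.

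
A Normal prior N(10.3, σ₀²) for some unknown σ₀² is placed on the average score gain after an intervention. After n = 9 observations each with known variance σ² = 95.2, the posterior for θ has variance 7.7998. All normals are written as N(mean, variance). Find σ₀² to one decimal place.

σ₀² = 29.7

Posterior precision equals prior precision plus data precision: 1/σ_n² = 1/σ₀² + n/σ².
So 1/σ₀² = 1/7.7998 − 9/95.2 = 0.128208 − 0.094538 = 0.033670.
Hence σ₀² = 1/0.033670 ≈ 29.7.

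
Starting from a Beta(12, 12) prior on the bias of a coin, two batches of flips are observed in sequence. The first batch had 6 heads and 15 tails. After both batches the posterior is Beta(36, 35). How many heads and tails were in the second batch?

18 heads and 8 tails

Sequential conjugate updates are equivalent to a single update on the pooled data, so total successes = posterior α − prior α and total failures = posterior β − prior β.
Total across both batches: 36−12=24 heads, 35−12=23 tails.
Subtract the first batch: 24−6=18 heads and 23−15=8 tails.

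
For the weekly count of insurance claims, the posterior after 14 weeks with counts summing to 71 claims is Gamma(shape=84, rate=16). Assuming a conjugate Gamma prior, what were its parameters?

Gamma(shape=13, rate=2)

Gamma–Poisson conjugacy: posterior shape = α + Σxᵢ, posterior rate = β + n.
So α = 84 − 71 = 13 and β = 16 − 14 = 2.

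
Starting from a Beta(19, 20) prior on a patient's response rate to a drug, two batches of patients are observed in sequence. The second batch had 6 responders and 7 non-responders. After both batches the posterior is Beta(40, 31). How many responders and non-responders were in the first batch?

Sequential conjugate updates are equivalent to a single update on the pooled data, so total successes = posterior α − prior α and total failures = posterior β − prior β.
Total across both batches: 40−19=21 responders, 31−20=11 non-responders.
Subtract the second batch: 21−6=15 responders and 11−7=4 non-responders.

15 responders and 4 non-responders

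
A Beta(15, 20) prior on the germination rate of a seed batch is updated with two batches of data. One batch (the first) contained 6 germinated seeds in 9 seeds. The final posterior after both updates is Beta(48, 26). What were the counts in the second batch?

27 germinated seeds and 3 non-germinating seeds

Sequential conjugate updates are equivalent to a single update on the pooled data, so total successes = posterior α − prior α and total failures = posterior β − prior β.
Total across both batches: 48−15=33 germinated seeds, 26−20=6 non-germinating seeds.
Subtract the first batch: 33−6=27 germinated seeds and 6−3=3 non-germinating seeds.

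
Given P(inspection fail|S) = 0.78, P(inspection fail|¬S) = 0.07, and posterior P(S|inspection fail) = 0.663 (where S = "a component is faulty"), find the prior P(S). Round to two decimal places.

In odds form, posterior odds = prior odds × likelihood ratio, so prior odds = posterior odds ÷ LR.
Posterior odds = 0.663/(1−0.663) = 1.9674. LR = 0.78/0.07 = 11.1429.
Prior odds = 1.9674/11.1429 = 0.1766, so P(S) = 0.1766/(1+0.1766) ≈ 0.15.

P(S) = 0.15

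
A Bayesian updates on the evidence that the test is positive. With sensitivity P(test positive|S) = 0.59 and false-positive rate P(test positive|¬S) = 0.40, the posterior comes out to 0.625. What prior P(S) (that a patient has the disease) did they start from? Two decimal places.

P(S) = 0.53

In odds form, posterior odds = prior odds × likelihood ratio, so prior odds = posterior odds ÷ LR.
Posterior odds = 0.625/(1−0.625) = 1.6667. LR = 0.59/0.40 = 1.4750.
Prior odds = 1.6667/1.4750 = 1.1300, so P(S) = 1.1300/(1+1.1300) ≈ 0.53.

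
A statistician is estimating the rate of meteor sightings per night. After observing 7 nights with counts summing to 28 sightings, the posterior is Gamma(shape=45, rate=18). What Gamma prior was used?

A Gamma(α, β) prior (rate parametrization) on a Poisson rate with n observations summing to S gives posterior Gamma(α+S, β+n).
So α = 45 − 28 = 17 and β = 18 − 7 = 11.

Gamma(shape=17, rate=11)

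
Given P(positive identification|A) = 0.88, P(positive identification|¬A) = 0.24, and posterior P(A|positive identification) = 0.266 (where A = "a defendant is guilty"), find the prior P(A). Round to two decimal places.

P(A) = 0.09

In odds form, posterior odds = prior odds × likelihood ratio, so prior odds = posterior odds ÷ LR.
Posterior odds = 0.266/(1−0.266) = 0.3624. LR = 0.88/0.24 = 3.6667.
Prior odds = 0.3624/3.6667 = 0.0988, so P(A) = 0.0988/(1+0.0988) ≈ 0.09.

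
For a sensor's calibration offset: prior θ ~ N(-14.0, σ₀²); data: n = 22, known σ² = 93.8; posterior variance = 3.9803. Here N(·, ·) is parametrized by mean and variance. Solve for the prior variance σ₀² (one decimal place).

σ₀² = 59.9

For the Normal–Normal model with known σ², precisions add: τ_n = τ₀ + n/σ².
So 1/σ₀² = 1/3.9803 − 22/93.8 = 0.251237 − 0.234542 = 0.016695.
Hence σ₀² = 1/0.016695 ≈ 59.9.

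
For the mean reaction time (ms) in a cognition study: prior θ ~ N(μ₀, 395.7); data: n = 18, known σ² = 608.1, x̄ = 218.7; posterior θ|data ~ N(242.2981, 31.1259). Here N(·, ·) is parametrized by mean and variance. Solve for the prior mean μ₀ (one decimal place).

μ₀ = 518.7

With known observation variance, the Normal–Normal posterior has precision τ_n = τ₀ + n/σ² and mean μ_n = (τ₀μ₀ + (n/σ²)x̄)/τ_n.
Here τ₀ = 1/395.7 = 0.002527 and τ_data = 18/608.1 = 0.029600, so τ_n = 0.032127.
Rearranging for μ₀: μ₀ = (μ_n·τ_n − τ_data·x̄)/τ₀ = (242.2981·0.032127 − 0.029600·218.7) / 0.002527 = 1.310791/0.002527 ≈ 518.7.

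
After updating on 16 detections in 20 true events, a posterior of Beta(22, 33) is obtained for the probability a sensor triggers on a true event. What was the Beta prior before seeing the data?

Under Beta–binomial conjugacy the posterior parameters are (α+s, β+f).
Subtract the data counts: 22−16=6, 33−4=29.

Beta(6, 29)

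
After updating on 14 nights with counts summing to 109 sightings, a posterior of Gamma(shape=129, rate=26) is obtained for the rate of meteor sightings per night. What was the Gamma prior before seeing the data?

Gamma–Poisson conjugacy: posterior shape = α + Σxᵢ, posterior rate = β + n.
So α = 129 − 109 = 20 and β = 26 − 14 = 12.

Gamma(shape=20, rate=12)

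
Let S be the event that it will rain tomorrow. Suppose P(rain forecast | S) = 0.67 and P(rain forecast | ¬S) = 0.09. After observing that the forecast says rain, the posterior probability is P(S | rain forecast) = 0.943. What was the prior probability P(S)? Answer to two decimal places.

In odds form, posterior odds = prior odds × likelihood ratio, so prior odds = posterior odds ÷ LR.
Posterior odds = 0.943/(1−0.943) = 16.5439. LR = 0.67/0.09 = 7.4444.
Prior odds = 16.5439/7.4444 = 2.2223, so P(S) = 2.2223/(1+2.2223) ≈ 0.69.

P(S) = 0.69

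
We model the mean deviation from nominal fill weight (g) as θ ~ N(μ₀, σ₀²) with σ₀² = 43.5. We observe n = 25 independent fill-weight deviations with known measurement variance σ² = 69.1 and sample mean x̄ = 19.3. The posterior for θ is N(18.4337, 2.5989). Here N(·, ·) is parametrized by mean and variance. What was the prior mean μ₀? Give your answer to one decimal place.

With known observation variance, the Normal–Normal posterior has precision τ_n = τ₀ + n/σ² and mean μ_n = (τ₀μ₀ + (n/σ²)x̄)/τ_n.
Here τ₀ = 1/43.5 = 0.022989 and τ_data = 25/69.1 = 0.361795, so τ_n = 0.384784.
Rearranging for μ₀: μ₀ = (μ_n·τ_n − τ_data·x̄)/τ₀ = (18.4337·0.384784 − 0.361795·19.3) / 0.022989 = 0.110349/0.022989 ≈ 4.8.

μ₀ = 4.8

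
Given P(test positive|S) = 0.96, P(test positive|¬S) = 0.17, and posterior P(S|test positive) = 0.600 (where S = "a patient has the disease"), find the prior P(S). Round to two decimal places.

P(S) = 0.21

Bayes' rule in odds form gives O(S|E) = O(S)·[P(E|S)/P(E|¬S)], hence O(S) = O(S|E)/LR.
Posterior odds = 0.600/(1−0.600) = 1.5000. LR = 0.96/0.17 = 5.6471.
Prior odds = 1.5000/5.6471 = 0.2656, so P(S) = 0.2656/(1+0.2656) ≈ 0.21.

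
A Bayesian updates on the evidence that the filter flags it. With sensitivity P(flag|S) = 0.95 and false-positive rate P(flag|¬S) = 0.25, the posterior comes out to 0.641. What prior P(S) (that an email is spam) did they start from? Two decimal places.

Bayes' rule in odds form gives O(S|E) = O(S)·[P(E|S)/P(E|¬S)], hence O(S) = O(S|E)/LR.
Posterior odds = 0.641/(1−0.641) = 1.7855. LR = 0.95/0.25 = 3.8000.
Prior odds = 1.7855/3.8000 = 0.4699, so P(S) = 0.4699/(1+0.4699) ≈ 0.32.

P(S) = 0.32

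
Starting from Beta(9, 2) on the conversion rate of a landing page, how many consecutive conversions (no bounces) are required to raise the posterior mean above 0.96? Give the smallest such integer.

After k conversions and 0 bounces the posterior is Beta(9+k, 2), with mean (9+k)/(9+2+k).
Set (9+k)/(11+k) > 0.96 and solve: k > (0.96·11 − 9)/(1 − 0.96) = 39.000.
The smallest integer exceeding 39.000 is 40.

k = 40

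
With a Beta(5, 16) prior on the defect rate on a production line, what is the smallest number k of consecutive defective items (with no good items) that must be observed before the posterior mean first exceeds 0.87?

After k defective items and 0 good items the posterior is Beta(5+k, 16), with mean (5+k)/(5+16+k).
Set (5+k)/(21+k) > 0.87 and solve: k > (0.87·21 − 5)/(1 − 0.87) = 102.077.
The smallest integer exceeding 102.077 is 103, and checking k=103: (108)/(124) = 0.8710 > 0.87.

k = 103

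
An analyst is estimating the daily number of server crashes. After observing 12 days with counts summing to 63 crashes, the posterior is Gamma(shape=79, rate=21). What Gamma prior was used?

A Gamma(α, β) prior (rate parametrization) on a Poisson rate with n observations summing to S gives posterior Gamma(α+S, β+n).
So α = 79 − 63 = 16 and β = 21 − 12 = 9.

Gamma(shape=16, rate=9)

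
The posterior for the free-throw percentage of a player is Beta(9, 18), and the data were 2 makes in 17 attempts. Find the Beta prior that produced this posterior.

Beta is conjugate to the binomial likelihood: posterior = Beta(a+s, b+f).
Subtract the data counts: 9−2=7, 18−15=3.

Beta(7, 3)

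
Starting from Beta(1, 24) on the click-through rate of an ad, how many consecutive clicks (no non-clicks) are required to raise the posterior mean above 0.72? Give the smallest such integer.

k = 61

After k clicks and 0 non-clicks the posterior is Beta(1+k, 24), with mean (1+k)/(1+24+k).
Set (1+k)/(25+k) > 0.72 and solve: k > (0.72·25 − 1)/(1 − 0.72) = 60.714.
The smallest integer exceeding 60.714 is 61, and checking k=61: (62)/(86) = 0.7209 > 0.72.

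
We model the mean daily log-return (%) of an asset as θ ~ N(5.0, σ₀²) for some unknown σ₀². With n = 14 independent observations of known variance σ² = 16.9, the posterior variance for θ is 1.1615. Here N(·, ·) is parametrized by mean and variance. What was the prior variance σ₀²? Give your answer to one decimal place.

For the Normal–Normal model with known σ², precisions add: τ_n = τ₀ + n/σ².
So 1/σ₀² = 1/1.1615 − 14/16.9 = 0.860956 − 0.828402 = 0.032554.
Hence σ₀² = 1/0.032554 ≈ 30.7.

σ₀² = 30.7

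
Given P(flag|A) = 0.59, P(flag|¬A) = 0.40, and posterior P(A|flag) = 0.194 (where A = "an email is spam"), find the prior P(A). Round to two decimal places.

In odds form, posterior odds = prior odds × likelihood ratio, so prior odds = posterior odds ÷ LR.
Posterior odds = 0.194/(1−0.194) = 0.2407. LR = 0.59/0.40 = 1.4750.
Prior odds = 0.2407/1.4750 = 0.1632, so P(A) = 0.1632/(1+0.1632) ≈ 0.14.

P(A) = 0.14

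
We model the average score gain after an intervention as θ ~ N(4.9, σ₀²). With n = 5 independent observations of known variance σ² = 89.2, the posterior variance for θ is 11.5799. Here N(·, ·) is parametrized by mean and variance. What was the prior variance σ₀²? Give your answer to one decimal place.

σ₀² = 33.0

For the Normal–Normal model with known σ², precisions add: τ_n = τ₀ + n/σ².
So 1/σ₀² = 1/11.5799 − 5/89.2 = 0.086357 − 0.056054 = 0.030303.
Hence σ₀² = 1/0.030303 ≈ 33.0.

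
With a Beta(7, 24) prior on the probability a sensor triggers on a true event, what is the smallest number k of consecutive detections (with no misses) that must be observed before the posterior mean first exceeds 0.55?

After k detections and 0 misses the posterior is Beta(7+k, 24), with mean (7+k)/(7+24+k).
Set (7+k)/(31+k) > 0.55 and solve: k > (0.55·31 − 7)/(1 − 0.55) = 22.333.
The smallest integer exceeding 22.333 is 23, and checking k=23: (30)/(54) = 0.5556 > 0.55.

k = 23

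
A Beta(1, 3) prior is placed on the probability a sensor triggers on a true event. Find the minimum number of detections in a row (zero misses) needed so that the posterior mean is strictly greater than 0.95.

k = 57

After k detections and 0 misses the posterior is Beta(1+k, 3), with mean (1+k)/(1+3+k).
Set (1+k)/(4+k) > 0.95 and solve: k > (0.95·4 − 1)/(1 − 0.95) = 56.000.
The smallest integer exceeding 56.000 is 57.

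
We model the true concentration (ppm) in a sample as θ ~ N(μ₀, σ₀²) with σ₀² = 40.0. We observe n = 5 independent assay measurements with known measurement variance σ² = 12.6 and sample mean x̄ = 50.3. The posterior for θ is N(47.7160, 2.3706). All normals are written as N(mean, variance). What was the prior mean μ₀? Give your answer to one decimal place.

The posterior mean is a precision-weighted average: μ_n = (τ₀μ₀ + τ_data·x̄)/(τ₀+τ_data), with τ₀=1/σ₀² and τ_data=n/σ².
Here τ₀ = 1/40.0 = 0.025000 and τ_data = 5/12.6 = 0.396825, so τ_n = 0.421825.
Rearranging for μ₀: μ₀ = (μ_n·τ_n − τ_data·x̄)/τ₀ = (47.7160·0.421825 − 0.396825·50.3) / 0.025000 = 0.167504/0.025000 ≈ 6.7.

μ₀ = 6.7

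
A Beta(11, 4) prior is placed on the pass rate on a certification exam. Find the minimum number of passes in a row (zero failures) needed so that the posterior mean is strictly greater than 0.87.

k = 16

After k passes and 0 failures the posterior is Beta(11+k, 4), with mean (11+k)/(11+4+k).
Set (11+k)/(15+k) > 0.87 and solve: k > (0.87·15 − 11)/(1 − 0.87) = 15.769.
The smallest integer exceeding 15.769 is 16, and checking k=16: (27)/(31) = 0.8710 > 0.87.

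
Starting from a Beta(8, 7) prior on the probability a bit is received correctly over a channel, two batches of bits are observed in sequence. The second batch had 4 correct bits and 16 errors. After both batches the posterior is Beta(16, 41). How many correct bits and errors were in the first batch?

Sequential conjugate updates are equivalent to a single update on the pooled data, so total successes = posterior α − prior α and total failures = posterior β − prior β.
Total across both batches: 16−8=8 correct bits, 41−7=34 errors.
Subtract the second batch: 8−4=4 correct bits and 34−16=18 errors.

4 correct bits and 18 errors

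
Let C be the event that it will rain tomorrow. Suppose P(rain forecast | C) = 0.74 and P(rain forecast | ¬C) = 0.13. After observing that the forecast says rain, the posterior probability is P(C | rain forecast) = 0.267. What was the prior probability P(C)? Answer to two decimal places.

In odds form, posterior odds = prior odds × likelihood ratio, so prior odds = posterior odds ÷ LR.
Posterior odds = 0.267/(1−0.267) = 0.3643. LR = 0.74/0.13 = 5.6923.
Prior odds = 0.3643/5.6923 = 0.0640, so P(C) = 0.0640/(1+0.0640) ≈ 0.06.

P(C) = 0.06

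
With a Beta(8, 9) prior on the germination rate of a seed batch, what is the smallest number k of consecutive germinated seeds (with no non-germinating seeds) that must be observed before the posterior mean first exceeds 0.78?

k = 24

After k germinated seeds and 0 non-germinating seeds the posterior is Beta(8+k, 9), with mean (8+k)/(8+9+k).
Set (8+k)/(17+k) > 0.78 and solve: k > (0.78·17 − 8)/(1 − 0.78) = 23.909.
The smallest integer exceeding 23.909 is 24, and checking k=24: (32)/(41) = 0.7805 > 0.78.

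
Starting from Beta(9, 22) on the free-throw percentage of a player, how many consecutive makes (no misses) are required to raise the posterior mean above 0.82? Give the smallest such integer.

k = 92

After k makes and 0 misses the posterior is Beta(9+k, 22), with mean (9+k)/(9+22+k).
Set (9+k)/(31+k) > 0.82 and solve: k > (0.82·31 − 9)/(1 − 0.82) = 91.222.
The smallest integer exceeding 91.222 is 92.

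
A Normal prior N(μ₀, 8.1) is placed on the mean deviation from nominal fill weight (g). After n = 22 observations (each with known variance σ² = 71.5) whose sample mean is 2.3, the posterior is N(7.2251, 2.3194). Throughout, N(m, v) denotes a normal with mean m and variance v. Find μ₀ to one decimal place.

μ₀ = 19.5

With known observation variance, the Normal–Normal posterior has precision τ_n = τ₀ + n/σ² and mean μ_n = (τ₀μ₀ + (n/σ²)x̄)/τ_n.
Here τ₀ = 1/8.1 = 0.123457 and τ_data = 22/71.5 = 0.307692, so τ_n = 0.431149.
Rearranging for μ₀: μ₀ = (μ_n·τ_n − τ_data·x̄)/τ₀ = (7.2251·0.431149 − 0.307692·2.3) / 0.123457 = 2.407403/0.123457 ≈ 19.5.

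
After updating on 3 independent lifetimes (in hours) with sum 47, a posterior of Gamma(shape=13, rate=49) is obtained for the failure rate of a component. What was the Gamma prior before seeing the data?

Gamma(shape=10, rate=2)

Gamma–exponential conjugacy: posterior shape = α + n, posterior rate = β + Σtᵢ.
So α = 13 − 3 = 10 and β = 49 − 47 = 2.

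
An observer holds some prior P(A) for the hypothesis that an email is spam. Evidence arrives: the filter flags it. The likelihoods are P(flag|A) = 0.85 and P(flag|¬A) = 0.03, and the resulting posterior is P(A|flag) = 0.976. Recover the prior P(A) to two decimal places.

P(A) = 0.59

Bayes' rule in odds form gives O(A|E) = O(A)·[P(E|A)/P(E|¬A)], hence O(A) = O(A|E)/LR.
Posterior odds = 0.976/(1−0.976) = 40.6667. LR = 0.85/0.03 = 28.3333.
Prior odds = 40.6667/28.3333 = 1.4353, so P(A) = 1.4353/(1+1.4353) ≈ 0.59.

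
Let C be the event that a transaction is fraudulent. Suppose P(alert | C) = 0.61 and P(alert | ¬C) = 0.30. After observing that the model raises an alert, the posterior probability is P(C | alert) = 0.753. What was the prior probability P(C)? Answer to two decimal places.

In odds form, posterior odds = prior odds × likelihood ratio, so prior odds = posterior odds ÷ LR.
Posterior odds = 0.753/(1−0.753) = 3.0486. LR = 0.61/0.30 = 2.0333.
Prior odds = 3.0486/2.0333 = 1.4993, so P(C) = 1.4993/(1+1.4993) ≈ 0.60.

P(C) = 0.60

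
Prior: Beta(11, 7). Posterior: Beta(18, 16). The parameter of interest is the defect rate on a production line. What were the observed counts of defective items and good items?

A Beta(a, b) prior with s successes and f failures in binomial data gives a Beta(a+s, b+f) posterior.
Match parameters: s=18−11=7, f=16−7=9.

7 defective items and 9 good items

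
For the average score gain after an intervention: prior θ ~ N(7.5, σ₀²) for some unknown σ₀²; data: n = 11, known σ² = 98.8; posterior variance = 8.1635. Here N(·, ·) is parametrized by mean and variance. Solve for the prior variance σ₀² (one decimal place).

σ₀² = 89.6

Posterior precision equals prior precision plus data precision: 1/σ_n² = 1/σ₀² + n/σ².
So 1/σ₀² = 1/8.1635 − 11/98.8 = 0.122496 − 0.111336 = 0.011160.
Hence σ₀² = 1/0.011160 ≈ 89.6.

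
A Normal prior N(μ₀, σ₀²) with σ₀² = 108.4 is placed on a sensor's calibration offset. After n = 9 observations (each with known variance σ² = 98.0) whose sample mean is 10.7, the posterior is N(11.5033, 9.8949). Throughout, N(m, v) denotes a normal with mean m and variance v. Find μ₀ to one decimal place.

The posterior mean is a precision-weighted average: μ_n = (τ₀μ₀ + τ_data·x̄)/(τ₀+τ_data), with τ₀=1/σ₀² and τ_data=n/σ².
Here τ₀ = 1/108.4 = 0.009225 and τ_data = 9/98.0 = 0.091837, so τ_n = 0.101062.
Rearranging for μ₀: μ₀ = (μ_n·τ_n − τ_data·x̄)/τ₀ = (11.5033·0.101062 − 0.091837·10.7) / 0.009225 = 0.179891/0.009225 ≈ 19.5.

μ₀ = 19.5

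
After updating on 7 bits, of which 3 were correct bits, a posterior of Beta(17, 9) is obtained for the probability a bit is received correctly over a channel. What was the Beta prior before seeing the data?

A Beta(α, β) prior with s successes and f failures in binomial data gives a Beta(α+s, β+f) posterior.
Subtract the data counts: 17−3=14, 9−4=5.

Beta(14, 5)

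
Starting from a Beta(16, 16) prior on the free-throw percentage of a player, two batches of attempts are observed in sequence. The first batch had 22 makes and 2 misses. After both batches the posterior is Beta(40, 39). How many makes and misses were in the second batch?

Sequential conjugate updates are equivalent to a single update on the pooled data, so total successes = posterior α − prior α and total failures = posterior β − prior β.
Total across both batches: 40−16=24 makes, 39−16=23 misses.
Subtract the first batch: 24−22=2 makes and 23−2=21 misses.

2 makes and 21 misses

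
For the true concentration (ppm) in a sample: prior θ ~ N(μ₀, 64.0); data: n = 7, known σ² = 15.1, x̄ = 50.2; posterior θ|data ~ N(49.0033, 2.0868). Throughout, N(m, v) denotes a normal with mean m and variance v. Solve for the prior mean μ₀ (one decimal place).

μ₀ = 13.5

The posterior mean is a precision-weighted average: μ_n = (τ₀μ₀ + τ_data·x̄)/(τ₀+τ_data), with τ₀=1/σ₀² and τ_data=n/σ².
Here τ₀ = 1/64.0 = 0.015625 and τ_data = 7/15.1 = 0.463576, so τ_n = 0.479201.
Rearranging for μ₀: μ₀ = (μ_n·τ_n − τ_data·x̄)/τ₀ = (49.0033·0.479201 − 0.463576·50.2) / 0.015625 = 0.210915/0.015625 ≈ 13.5.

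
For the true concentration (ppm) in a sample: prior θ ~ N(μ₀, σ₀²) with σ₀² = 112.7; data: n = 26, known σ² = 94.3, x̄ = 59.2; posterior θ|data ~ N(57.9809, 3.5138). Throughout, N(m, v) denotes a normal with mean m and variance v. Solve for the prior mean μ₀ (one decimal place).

The posterior mean is a precision-weighted average: μ_n = (τ₀μ₀ + τ_data·x̄)/(τ₀+τ_data), with τ₀=1/σ₀² and τ_data=n/σ².
Here τ₀ = 1/112.7 = 0.008873 and τ_data = 26/94.3 = 0.275716, so τ_n = 0.284589.
Rearranging for μ₀: μ₀ = (μ_n·τ_n − τ_data·x̄)/τ₀ = (57.9809·0.284589 − 0.275716·59.2) / 0.008873 = 0.178339/0.008873 ≈ 20.1.

μ₀ = 20.1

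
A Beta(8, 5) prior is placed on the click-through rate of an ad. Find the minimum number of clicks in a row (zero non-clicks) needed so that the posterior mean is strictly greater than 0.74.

k = 7

After k clicks and 0 non-clicks the posterior is Beta(8+k, 5), with mean (8+k)/(8+5+k).
Set (8+k)/(13+k) > 0.74 and solve: k > (0.74·13 − 8)/(1 − 0.74) = 6.231.
The smallest integer exceeding 6.231 is 7, and checking k=7: (15)/(20) = 0.7500 > 0.74.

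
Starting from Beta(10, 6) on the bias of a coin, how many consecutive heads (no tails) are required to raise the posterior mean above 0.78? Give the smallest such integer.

After k heads and 0 tails the posterior is Beta(10+k, 6), with mean (10+k)/(10+6+k).
Set (10+k)/(16+k) > 0.78 and solve: k > (0.78·16 − 10)/(1 − 0.78) = 11.273.
The smallest integer exceeding 11.273 is 12, and checking k=12: (22)/(28) = 0.7857 > 0.78.

k = 12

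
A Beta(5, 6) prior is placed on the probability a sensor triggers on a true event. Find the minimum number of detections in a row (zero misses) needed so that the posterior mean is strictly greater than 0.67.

After k detections and 0 misses the posterior is Beta(5+k, 6), with mean (5+k)/(5+6+k).
Set (5+k)/(11+k) > 0.67 and solve: k > (0.67·11 − 5)/(1 − 0.67) = 7.182.
The smallest integer exceeding 7.182 is 8.

k = 8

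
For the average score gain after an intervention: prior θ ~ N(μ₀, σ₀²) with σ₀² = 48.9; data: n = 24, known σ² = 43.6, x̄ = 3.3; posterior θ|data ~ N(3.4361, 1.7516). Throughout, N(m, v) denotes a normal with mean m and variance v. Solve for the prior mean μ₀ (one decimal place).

μ₀ = 7.1

With known observation variance, the Normal–Normal posterior has precision τ_n = τ₀ + n/σ² and mean μ_n = (τ₀μ₀ + (n/σ²)x̄)/τ_n.
Here τ₀ = 1/48.9 = 0.020450 and τ_data = 24/43.6 = 0.550459, so τ_n = 0.570909.
Rearranging for μ₀: μ₀ = (μ_n·τ_n − τ_data·x̄)/τ₀ = (3.4361·0.570909 − 0.550459·3.3) / 0.020450 = 0.145186/0.020450 ≈ 7.1.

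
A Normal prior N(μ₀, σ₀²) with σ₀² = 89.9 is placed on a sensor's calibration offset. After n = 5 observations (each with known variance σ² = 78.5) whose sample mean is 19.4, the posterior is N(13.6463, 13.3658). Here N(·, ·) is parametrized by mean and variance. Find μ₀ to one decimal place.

μ₀ = -19.3

The posterior mean is a precision-weighted average: μ_n = (τ₀μ₀ + τ_data·x̄)/(τ₀+τ_data), with τ₀=1/σ₀² and τ_data=n/σ².
Here τ₀ = 1/89.9 = 0.011123 and τ_data = 5/78.5 = 0.063694, so τ_n = 0.074817.
Rearranging for μ₀: μ₀ = (μ_n·τ_n − τ_data·x̄)/τ₀ = (13.6463·0.074817 − 0.063694·19.4) / 0.011123 = -0.214688/0.011123 ≈ -19.3.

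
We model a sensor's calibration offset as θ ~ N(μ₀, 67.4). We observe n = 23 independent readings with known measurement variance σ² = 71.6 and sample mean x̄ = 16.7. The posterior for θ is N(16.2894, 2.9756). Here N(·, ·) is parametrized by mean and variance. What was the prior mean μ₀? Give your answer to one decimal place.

The posterior mean is a precision-weighted average: μ_n = (τ₀μ₀ + τ_data·x̄)/(τ₀+τ_data), with τ₀=1/σ₀² and τ_data=n/σ².
Here τ₀ = 1/67.4 = 0.014837 and τ_data = 23/71.6 = 0.321229, so τ_n = 0.336066.
Rearranging for μ₀: μ₀ = (μ_n·τ_n − τ_data·x̄)/τ₀ = (16.2894·0.336066 − 0.321229·16.7) / 0.014837 = 0.109789/0.014837 ≈ 7.4.

μ₀ = 7.4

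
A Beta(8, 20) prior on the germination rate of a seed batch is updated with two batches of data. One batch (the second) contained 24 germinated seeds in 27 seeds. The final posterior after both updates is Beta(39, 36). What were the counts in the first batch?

Sequential conjugate updates are equivalent to a single update on the pooled data, so total successes = posterior α − prior α and total failures = posterior β − prior β.
Total across both batches: 39−8=31 germinated seeds, 36−20=16 non-germinating seeds.
Subtract the second batch: 31−24=7 germinated seeds and 16−3=13 non-germinating seeds.

7 germinated seeds and 13 non-germinating seeds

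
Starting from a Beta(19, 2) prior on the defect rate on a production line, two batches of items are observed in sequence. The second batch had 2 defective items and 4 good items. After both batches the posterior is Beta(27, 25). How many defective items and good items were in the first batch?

Sequential conjugate updates are equivalent to a single update on the pooled data, so total successes = posterior α − prior α and total failures = posterior β − prior β.
Total across both batches: 27−19=8 defective items, 25−2=23 good items.
Subtract the second batch: 8−2=6 defective items and 23−4=19 good items.

6 defective items and 19 good items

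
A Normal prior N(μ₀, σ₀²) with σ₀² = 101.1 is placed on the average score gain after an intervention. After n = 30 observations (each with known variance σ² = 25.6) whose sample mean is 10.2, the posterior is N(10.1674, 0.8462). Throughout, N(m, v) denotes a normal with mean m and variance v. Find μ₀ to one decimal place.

With known observation variance, the Normal–Normal posterior has precision τ_n = τ₀ + n/σ² and mean μ_n = (τ₀μ₀ + (n/σ²)x̄)/τ_n.
Here τ₀ = 1/101.1 = 0.009891 and τ_data = 30/25.6 = 1.171875, so τ_n = 1.181766.
Rearranging for μ₀: μ₀ = (μ_n·τ_n − τ_data·x̄)/τ₀ = (10.1674·1.181766 − 1.171875·10.2) / 0.009891 = 0.062363/0.009891 ≈ 6.3.

μ₀ = 6.3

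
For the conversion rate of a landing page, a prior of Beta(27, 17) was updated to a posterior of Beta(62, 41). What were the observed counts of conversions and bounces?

Beta is conjugate to the binomial likelihood: posterior = Beta(a+s, b+f).
Match parameters: s=62−27=35, f=41−17=24.

35 conversions and 24 bounces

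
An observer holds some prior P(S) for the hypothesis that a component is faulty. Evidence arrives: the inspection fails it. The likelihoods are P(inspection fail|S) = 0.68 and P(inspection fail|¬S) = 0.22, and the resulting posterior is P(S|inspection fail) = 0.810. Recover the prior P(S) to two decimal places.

In odds form, posterior odds = prior odds × likelihood ratio, so prior odds = posterior odds ÷ LR.
Posterior odds = 0.810/(1−0.810) = 4.2632. LR = 0.68/0.22 = 3.0909.
Prior odds = 4.2632/3.0909 = 1.3793, so P(S) = 1.3793/(1+1.3793) ≈ 0.58.

P(S) = 0.58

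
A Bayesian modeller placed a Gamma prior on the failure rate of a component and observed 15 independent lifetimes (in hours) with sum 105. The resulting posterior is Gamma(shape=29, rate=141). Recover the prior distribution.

Gamma(shape=14, rate=36)

For an exponential likelihood with a Gamma(α, β) prior on the rate, n observations with total T give posterior Gamma(α+n, β+T).
So α = 29 − 15 = 14 and β = 141 − 105 = 36.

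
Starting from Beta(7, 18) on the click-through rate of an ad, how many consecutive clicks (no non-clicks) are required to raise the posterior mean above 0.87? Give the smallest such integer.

After k clicks and 0 non-clicks the posterior is Beta(7+k, 18), with mean (7+k)/(7+18+k).
Set (7+k)/(25+k) > 0.87 and solve: k > (0.87·25 − 7)/(1 − 0.87) = 113.462.
The smallest integer exceeding 113.462 is 114, and checking k=114: (121)/(139) = 0.8705 > 0.87.

k = 114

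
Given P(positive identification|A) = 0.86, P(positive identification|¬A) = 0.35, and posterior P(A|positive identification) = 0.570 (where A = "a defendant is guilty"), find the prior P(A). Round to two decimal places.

P(A) = 0.35

In odds form, posterior odds = prior odds × likelihood ratio, so prior odds = posterior odds ÷ LR.
Posterior odds = 0.570/(1−0.570) = 1.3256. LR = 0.86/0.35 = 2.4571.
Prior odds = 1.3256/2.4571 = 0.5395, so P(A) = 0.5395/(1+0.5395) ≈ 0.35.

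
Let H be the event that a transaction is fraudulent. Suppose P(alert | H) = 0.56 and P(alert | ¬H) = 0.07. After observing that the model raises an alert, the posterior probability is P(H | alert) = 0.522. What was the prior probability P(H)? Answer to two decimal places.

P(H) = 0.12

In odds form, posterior odds = prior odds × likelihood ratio, so prior odds = posterior odds ÷ LR.
Posterior odds = 0.522/(1−0.522) = 1.0921. LR = 0.56/0.07 = 8.0000.
Prior odds = 1.0921/8.0000 = 0.1365, so P(H) = 0.1365/(1+0.1365) ≈ 0.12.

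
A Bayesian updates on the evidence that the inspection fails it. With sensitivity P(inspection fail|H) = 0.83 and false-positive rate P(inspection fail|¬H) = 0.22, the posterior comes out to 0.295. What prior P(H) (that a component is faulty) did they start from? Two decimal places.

In odds form, posterior odds = prior odds × likelihood ratio, so prior odds = posterior odds ÷ LR.
Posterior odds = 0.295/(1−0.295) = 0.4184. LR = 0.83/0.22 = 3.7727.
Prior odds = 0.4184/3.7727 = 0.1109, so P(H) = 0.1109/(1+0.1109) ≈ 0.10.

P(H) = 0.10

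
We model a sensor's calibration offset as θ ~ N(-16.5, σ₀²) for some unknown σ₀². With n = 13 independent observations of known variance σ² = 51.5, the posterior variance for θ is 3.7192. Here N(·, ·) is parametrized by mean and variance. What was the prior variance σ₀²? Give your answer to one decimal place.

Posterior precision equals prior precision plus data precision: 1/σ_n² = 1/σ₀² + n/σ².
So 1/σ₀² = 1/3.7192 − 13/51.5 = 0.268875 − 0.252427 = 0.016448.
Hence σ₀² = 1/0.016448 ≈ 60.8.

σ₀² = 60.8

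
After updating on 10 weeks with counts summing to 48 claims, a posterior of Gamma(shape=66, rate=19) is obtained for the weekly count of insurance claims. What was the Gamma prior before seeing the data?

Gamma–Poisson conjugacy: posterior shape = α + Σxᵢ, posterior rate = β + n.
So α = 66 − 48 = 18 and β = 19 − 10 = 9.

Gamma(shape=18, rate=9)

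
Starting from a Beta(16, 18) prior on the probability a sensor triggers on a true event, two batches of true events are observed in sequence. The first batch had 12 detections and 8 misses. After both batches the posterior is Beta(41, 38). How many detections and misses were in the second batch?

Because Beta–binomial updating is additive in the counts, the combined data contributed (α_post−α_prior, β_post−β_prior) successes and failures.
Total across both batches: 41−16=25 detections, 38−18=20 misses.
Subtract the first batch: 25−12=13 detections and 20−8=12 misses.

13 detections and 12 misses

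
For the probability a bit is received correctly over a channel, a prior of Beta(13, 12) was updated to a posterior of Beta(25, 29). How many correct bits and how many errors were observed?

12 correct bits and 17 errors

Beta is conjugate to the binomial likelihood: posterior = Beta(a+s, b+f).
Match parameters: s=25−13=12, f=29−12=17.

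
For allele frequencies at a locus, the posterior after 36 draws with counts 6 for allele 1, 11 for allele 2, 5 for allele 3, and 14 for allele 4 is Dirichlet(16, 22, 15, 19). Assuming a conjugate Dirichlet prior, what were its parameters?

Dirichlet(10, 11, 10, 5)

For a Dirichlet(α) prior with multinomial counts c, the posterior is Dirichlet(α + c) componentwise.
Subtract each count from the matching posterior parameter: 16−6=10, 22−11=11, 15−5=10, 19−14=5.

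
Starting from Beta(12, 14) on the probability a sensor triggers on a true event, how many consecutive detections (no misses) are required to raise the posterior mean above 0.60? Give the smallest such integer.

k = 10

After k detections and 0 misses the posterior is Beta(12+k, 14), with mean (12+k)/(12+14+k).
Set (12+k)/(26+k) > 0.60 and solve: k > (0.60·26 − 12)/(1 − 0.60) = 9.000.
The smallest integer exceeding 9.000 is 10, and checking k=10: (22)/(36) = 0.6111 > 0.60.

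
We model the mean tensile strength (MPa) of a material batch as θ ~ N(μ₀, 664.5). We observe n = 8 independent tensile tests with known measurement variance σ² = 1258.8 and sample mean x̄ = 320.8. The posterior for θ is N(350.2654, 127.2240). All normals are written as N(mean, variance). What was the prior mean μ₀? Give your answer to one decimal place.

μ₀ = 474.7

The posterior mean is a precision-weighted average: μ_n = (τ₀μ₀ + τ_data·x̄)/(τ₀+τ_data), with τ₀=1/σ₀² and τ_data=n/σ².
Here τ₀ = 1/664.5 = 0.001505 and τ_data = 8/1258.8 = 0.006355, so τ_n = 0.007860.
Rearranging for μ₀: μ₀ = (μ_n·τ_n − τ_data·x̄)/τ₀ = (350.2654·0.007860 − 0.006355·320.8) / 0.001505 = 0.714402/0.001505 ≈ 474.7.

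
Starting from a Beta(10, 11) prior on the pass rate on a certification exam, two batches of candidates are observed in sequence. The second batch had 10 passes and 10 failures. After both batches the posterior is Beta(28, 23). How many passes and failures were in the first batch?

8 passes and 2 failures

Because Beta–binomial updating is additive in the counts, the combined data contributed (α_post−α_prior, β_post−β_prior) successes and failures.
Total across both batches: 28−10=18 passes, 23−11=12 failures.
Subtract the second batch: 18−10=8 passes and 12−10=2 failures.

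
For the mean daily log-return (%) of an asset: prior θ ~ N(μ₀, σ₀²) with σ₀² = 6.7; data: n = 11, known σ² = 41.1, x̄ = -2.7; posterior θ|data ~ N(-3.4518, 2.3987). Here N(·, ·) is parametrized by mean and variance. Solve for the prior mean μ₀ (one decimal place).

With known observation variance, the Normal–Normal posterior has precision τ_n = τ₀ + n/σ² and mean μ_n = (τ₀μ₀ + (n/σ²)x̄)/τ_n.
Here τ₀ = 1/6.7 = 0.149254 and τ_data = 11/41.1 = 0.267640, so τ_n = 0.416894.
Rearranging for μ₀: μ₀ = (μ_n·τ_n − τ_data·x̄)/τ₀ = (-3.4518·0.416894 − 0.267640·-2.7) / 0.149254 = -0.716407/0.149254 ≈ -4.8.

μ₀ = -4.8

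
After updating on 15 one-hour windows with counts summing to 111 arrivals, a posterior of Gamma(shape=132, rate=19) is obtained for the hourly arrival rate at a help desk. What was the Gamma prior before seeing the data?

Gamma(shape=21, rate=4)

Gamma–Poisson conjugacy: posterior shape = α + Σxᵢ, posterior rate = β + n.
So α = 132 − 111 = 21 and β = 19 − 15 = 4.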